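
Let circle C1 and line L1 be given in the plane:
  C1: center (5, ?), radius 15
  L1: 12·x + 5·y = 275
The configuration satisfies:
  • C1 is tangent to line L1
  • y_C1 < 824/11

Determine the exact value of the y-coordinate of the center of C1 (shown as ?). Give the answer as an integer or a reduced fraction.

4

1. [C1‖L1]  y_C1² − 86y_C1 + 328 = 0  ⇒  y_C1 = 4 or 82
2. given y_C1 < 824/11: keep 4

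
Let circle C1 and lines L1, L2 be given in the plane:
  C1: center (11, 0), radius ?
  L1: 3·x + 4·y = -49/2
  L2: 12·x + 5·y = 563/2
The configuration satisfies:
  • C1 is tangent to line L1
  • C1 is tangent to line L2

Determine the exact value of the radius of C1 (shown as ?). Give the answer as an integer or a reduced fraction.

23/2

1. [C1‖L1]  r_C1² − 529/4 = 0  ⇒  r_C1 = 23/2 (r>0 drops 1)
2. [C1‖L2]  r_C1² − 529/4 = 0  ⇒  r_C1 = 23/2 (r>0 drops 1)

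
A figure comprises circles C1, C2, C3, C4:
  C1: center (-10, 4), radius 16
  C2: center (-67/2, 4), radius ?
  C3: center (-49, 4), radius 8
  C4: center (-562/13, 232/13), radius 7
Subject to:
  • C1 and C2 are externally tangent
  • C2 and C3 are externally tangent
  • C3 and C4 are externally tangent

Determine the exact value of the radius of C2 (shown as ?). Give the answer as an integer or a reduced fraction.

15/2

1. [ext C1·C2]  r_C2² + 32r_C2 − 1185/4 = 0  ⇒  r_C2 = 15/2 (r>0 drops 1)
2. [ext C2·C3]  r_C2² + 16r_C2 − 705/4 = 0  ⇒  r_C2 = 15/2 (r>0 drops 1)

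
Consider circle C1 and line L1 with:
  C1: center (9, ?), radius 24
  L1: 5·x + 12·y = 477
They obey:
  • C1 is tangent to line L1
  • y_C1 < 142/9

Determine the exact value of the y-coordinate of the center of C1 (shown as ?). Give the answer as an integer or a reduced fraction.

1. [C1‖L1]  y_C1² − 72y_C1 + 620 = 0  ⇒  y_C1 = 10 or 62
2. given y_C1 < 142/9: keep 10

10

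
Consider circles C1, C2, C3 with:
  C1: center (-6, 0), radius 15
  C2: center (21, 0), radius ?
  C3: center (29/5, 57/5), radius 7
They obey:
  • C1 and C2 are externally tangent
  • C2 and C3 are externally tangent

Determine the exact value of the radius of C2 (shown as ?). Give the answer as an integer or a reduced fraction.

12

1. [ext C1·C2]  r_C2² + 30r_C2 − 504 = 0  ⇒  r_C2 = 12 (r>0 drops 1)
2. [ext C2·C3]  r_C2² + 14r_C2 − 312 = 0  ⇒  r_C2 = 12 (r>0 drops 1)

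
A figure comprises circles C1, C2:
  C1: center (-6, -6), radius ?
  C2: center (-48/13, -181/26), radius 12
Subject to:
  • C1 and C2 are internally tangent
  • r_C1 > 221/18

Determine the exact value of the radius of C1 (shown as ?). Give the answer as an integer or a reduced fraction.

29/2

1. [int C1,C2]  r_C1² − 24r_C1 + 551/4 = 0  ⇒  r_C1 = 19/2 or 29/2
2. given r_C1 > 221/18: keep 29/2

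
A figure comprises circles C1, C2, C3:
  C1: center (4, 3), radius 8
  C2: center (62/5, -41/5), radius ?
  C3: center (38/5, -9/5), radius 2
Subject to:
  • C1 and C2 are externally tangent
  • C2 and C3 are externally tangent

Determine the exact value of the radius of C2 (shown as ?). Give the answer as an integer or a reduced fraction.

1. [ext C1·C2]  r_C2² + 16r_C2 − 132 = 0  ⇒  r_C2 = 6 (r>0 drops 1)
2. [ext C2·C3]  r_C2² + 4r_C2 − 60 = 0  ⇒  r_C2 = 6 (r>0 drops 1)

6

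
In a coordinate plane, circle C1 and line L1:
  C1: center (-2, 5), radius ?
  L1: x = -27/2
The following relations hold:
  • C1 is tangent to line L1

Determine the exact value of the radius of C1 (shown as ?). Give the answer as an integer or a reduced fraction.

23/2

1. [C1‖L1]  r_C1² − 529/4 = 0  ⇒  r_C1 = 23/2 (r>0 drops 1)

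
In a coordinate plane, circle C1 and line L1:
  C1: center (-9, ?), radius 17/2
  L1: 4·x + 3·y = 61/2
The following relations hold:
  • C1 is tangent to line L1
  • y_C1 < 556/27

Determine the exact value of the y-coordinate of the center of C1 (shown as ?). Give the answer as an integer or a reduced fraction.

8

1. [C1‖L1]  y_C1² − (133/3)y_C1 + 872/3 = 0  ⇒  y_C1 = 8 or 109/3
2. given y_C1 < 556/27: keep 8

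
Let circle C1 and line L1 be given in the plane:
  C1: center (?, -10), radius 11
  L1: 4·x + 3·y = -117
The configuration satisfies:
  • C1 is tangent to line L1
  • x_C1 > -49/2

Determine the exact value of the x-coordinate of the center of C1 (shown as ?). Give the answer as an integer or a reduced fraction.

1. [C1‖L1]  x_C1² + (87/2)x_C1 + 284 = 0  ⇒  x_C1 = -71/2 or -8
2. given x_C1 > -49/2: keep -8

-8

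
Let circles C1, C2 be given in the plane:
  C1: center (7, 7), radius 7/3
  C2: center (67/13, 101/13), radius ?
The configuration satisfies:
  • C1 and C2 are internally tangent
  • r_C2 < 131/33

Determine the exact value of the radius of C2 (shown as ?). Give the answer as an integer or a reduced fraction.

1. [int C1,C2]  r_C2² − (14/3)r_C2 + 13/9 = 0  ⇒  r_C2 = 1/3 or 13/3
2. given r_C2 < 131/33: keep 1/3

1/3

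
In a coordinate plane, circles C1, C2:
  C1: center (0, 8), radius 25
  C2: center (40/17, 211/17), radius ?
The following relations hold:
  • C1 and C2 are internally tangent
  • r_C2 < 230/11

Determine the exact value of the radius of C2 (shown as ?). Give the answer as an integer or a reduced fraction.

1. [int C1,C2]  r_C2² − 50r_C2 + 600 = 0  ⇒  r_C2 = 20 or 30
2. given r_C2 < 230/11: keep 20

20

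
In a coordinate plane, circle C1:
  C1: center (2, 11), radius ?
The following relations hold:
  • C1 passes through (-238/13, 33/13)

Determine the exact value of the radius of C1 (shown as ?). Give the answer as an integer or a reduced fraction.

22

1. [C1∋P]  r_C1² − 484 = 0  ⇒  r_C1 = 22 (r>0 drops 1)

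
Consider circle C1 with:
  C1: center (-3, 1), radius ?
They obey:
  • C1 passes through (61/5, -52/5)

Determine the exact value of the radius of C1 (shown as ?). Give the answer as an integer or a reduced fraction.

1. [C1∋P]  r_C1² − 361 = 0  ⇒  r_C1 = 19 (r>0 drops 1)

19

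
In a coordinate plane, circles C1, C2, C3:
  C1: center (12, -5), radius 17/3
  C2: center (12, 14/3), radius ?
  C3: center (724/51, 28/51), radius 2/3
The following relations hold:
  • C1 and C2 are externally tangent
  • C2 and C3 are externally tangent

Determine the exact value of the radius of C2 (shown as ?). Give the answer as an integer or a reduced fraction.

4

1. [ext C1·C2]  r_C2² + (34/3)r_C2 − 184/3 = 0  ⇒  r_C2 = 4 (r>0 drops 1)
2. [ext C2·C3]  r_C2² + (4/3)r_C2 − 64/3 = 0  ⇒  r_C2 = 4 (r>0 drops 1)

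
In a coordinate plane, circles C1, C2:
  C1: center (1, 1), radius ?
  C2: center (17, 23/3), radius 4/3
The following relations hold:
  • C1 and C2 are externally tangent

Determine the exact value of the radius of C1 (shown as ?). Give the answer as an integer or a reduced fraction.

1. [ext C1·C2]  r_C1² + (8/3)r_C1 − 896/3 = 0  ⇒  r_C1 = 16 (r>0 drops 1)

16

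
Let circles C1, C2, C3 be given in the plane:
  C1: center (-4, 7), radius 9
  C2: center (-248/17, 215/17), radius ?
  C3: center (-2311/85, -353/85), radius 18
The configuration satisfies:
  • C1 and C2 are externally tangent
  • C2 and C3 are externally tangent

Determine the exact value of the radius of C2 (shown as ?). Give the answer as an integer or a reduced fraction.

3

1. [ext C1·C2]  r_C2² + 18r_C2 − 63 = 0  ⇒  r_C2 = 3 (r>0 drops 1)
2. [ext C2·C3]  r_C2² + 36r_C2 − 117 = 0  ⇒  r_C2 = 3 (r>0 drops 1)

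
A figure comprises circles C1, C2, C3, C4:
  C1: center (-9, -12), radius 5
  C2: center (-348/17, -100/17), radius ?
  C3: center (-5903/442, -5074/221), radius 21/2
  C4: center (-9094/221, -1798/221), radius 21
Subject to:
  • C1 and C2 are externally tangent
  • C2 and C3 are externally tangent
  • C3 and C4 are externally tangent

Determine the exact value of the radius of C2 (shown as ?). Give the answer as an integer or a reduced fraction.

1. [ext C1·C2]  r_C2² + 10r_C2 − 144 = 0  ⇒  r_C2 = 8 (r>0 drops 1)
2. [ext C2·C3]  r_C2² + 21r_C2 − 232 = 0  ⇒  r_C2 = 8 (r>0 drops 1)

8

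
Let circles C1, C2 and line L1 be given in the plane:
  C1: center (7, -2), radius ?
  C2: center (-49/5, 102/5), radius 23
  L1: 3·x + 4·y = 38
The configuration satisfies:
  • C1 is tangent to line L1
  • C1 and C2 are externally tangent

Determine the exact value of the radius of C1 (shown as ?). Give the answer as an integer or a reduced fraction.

5

1. [C1‖L1]  r_C1² − 25 = 0  ⇒  r_C1 = 5 (r>0 drops 1)
2. [ext C1·C2]  r_C1² + 46r_C1 − 255 = 0  ⇒  r_C1 = 5 (r>0 drops 1)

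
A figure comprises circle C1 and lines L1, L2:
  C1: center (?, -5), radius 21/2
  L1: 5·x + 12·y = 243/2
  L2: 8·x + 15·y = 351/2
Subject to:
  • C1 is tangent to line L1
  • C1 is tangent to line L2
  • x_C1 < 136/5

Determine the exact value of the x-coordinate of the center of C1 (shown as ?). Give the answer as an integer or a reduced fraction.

1. [C1‖L1]  x_C1² − (363/5)x_C1 + 2862/5 = 0  ⇒  x_C1 = 9 or 318/5
2. [C1‖L2]  x_C1² − (501/8)x_C1 + 3861/8 = 0  ⇒  x_C1 = 9 or 429/8

9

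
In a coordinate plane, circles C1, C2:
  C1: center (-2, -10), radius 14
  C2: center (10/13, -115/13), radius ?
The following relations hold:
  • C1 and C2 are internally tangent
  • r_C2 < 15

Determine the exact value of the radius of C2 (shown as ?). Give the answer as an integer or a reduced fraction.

11

1. [int C1,C2]  r_C2² − 28r_C2 + 187 = 0  ⇒  r_C2 = 11 or 17
2. given r_C2 < 15: keep 11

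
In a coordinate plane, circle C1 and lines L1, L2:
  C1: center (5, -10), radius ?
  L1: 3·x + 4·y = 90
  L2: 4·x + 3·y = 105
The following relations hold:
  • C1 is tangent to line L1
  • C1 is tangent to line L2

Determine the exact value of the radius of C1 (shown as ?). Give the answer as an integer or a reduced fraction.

23

1. [C1‖L1]  r_C1² − 529 = 0  ⇒  r_C1 = 23 (r>0 drops 1)
2. [C1‖L2]  r_C1² − 529 = 0  ⇒  r_C1 = 23 (r>0 drops 1)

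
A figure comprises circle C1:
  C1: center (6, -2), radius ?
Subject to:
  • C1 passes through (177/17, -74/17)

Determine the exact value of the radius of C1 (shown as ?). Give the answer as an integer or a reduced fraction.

1. [C1∋P]  r_C1² − 25 = 0  ⇒  r_C1 = 5 (r>0 drops 1)

5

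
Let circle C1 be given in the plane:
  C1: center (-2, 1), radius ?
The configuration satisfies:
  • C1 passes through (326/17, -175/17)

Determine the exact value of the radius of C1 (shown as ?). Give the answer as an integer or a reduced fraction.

24

1. [C1∋P]  r_C1² − 576 = 0  ⇒  r_C1 = 24 (r>0 drops 1)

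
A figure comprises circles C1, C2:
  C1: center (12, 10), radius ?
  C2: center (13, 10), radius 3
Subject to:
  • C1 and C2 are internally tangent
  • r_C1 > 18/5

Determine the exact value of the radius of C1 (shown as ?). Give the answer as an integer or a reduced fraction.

1. [int C1,C2]  r_C1² − 6r_C1 + 8 = 0  ⇒  r_C1 = 2 or 4
2. given r_C1 > 18/5: keep 4

4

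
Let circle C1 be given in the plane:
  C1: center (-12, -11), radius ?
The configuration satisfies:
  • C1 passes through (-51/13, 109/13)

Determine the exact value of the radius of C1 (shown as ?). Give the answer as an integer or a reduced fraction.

21

1. [C1∋P]  r_C1² − 441 = 0  ⇒  r_C1 = 21 (r>0 drops 1)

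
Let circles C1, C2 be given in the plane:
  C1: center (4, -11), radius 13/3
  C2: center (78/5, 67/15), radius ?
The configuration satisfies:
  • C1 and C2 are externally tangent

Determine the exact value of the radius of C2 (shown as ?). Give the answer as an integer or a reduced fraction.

15

1. [ext C1·C2]  r_C2² + (26/3)r_C2 − 355 = 0  ⇒  r_C2 = 15 (r>0 drops 1)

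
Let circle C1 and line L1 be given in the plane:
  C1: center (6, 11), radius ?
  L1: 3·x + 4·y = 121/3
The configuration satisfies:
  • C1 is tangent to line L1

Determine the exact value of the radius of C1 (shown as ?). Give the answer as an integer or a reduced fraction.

1. [C1‖L1]  r_C1² − 169/9 = 0  ⇒  r_C1 = 13/3 (r>0 drops 1)

13/3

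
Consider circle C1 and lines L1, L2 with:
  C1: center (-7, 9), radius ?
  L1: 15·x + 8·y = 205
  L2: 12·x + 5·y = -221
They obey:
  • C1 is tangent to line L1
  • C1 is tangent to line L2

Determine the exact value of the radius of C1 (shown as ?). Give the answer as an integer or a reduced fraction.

14

1. [C1‖L1]  r_C1² − 196 = 0  ⇒  r_C1 = 14 (r>0 drops 1)
2. [C1‖L2]  r_C1² − 196 = 0  ⇒  r_C1 = 14 (r>0 drops 1)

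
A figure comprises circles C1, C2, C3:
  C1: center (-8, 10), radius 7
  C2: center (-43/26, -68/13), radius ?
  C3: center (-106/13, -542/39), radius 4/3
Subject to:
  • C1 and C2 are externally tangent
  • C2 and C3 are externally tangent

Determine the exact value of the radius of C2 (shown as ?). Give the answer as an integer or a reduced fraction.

1. [ext C1·C2]  r_C2² + 14r_C2 − 893/4 = 0  ⇒  r_C2 = 19/2 (r>0 drops 1)
2. [ext C2·C3]  r_C2² + (8/3)r_C2 − 1387/12 = 0  ⇒  r_C2 = 19/2 (r>0 drops 1)

19/2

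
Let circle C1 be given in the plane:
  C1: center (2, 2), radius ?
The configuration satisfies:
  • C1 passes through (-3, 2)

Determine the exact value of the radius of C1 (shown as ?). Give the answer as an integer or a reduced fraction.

1. [C1∋P]  r_C1² − 25 = 0  ⇒  r_C1 = 5 (r>0 drops 1)

5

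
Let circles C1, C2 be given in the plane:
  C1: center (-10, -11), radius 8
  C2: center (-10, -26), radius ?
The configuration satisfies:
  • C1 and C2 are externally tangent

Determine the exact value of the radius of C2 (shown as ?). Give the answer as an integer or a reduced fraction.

1. [ext C1·C2]  r_C2² + 16r_C2 − 161 = 0  ⇒  r_C2 = 7 (r>0 drops 1)

7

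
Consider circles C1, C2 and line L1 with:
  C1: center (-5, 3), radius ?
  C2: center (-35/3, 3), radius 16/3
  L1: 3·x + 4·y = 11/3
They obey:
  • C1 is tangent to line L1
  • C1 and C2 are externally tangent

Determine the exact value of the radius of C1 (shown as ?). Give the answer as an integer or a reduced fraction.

1. [C1‖L1]  r_C1² − 16/9 = 0  ⇒  r_C1 = 4/3 (r>0 drops 1)
2. [ext C1·C2]  r_C1² + (32/3)r_C1 − 16 = 0  ⇒  r_C1 = 4/3 (r>0 drops 1)

4/3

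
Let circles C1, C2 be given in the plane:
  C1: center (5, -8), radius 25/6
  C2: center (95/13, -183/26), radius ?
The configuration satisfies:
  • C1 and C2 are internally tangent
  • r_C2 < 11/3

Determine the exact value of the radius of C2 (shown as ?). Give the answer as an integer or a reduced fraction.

1. [int C1,C2]  r_C2² − (25/3)r_C2 + 100/9 = 0  ⇒  r_C2 = 5/3 or 20/3
2. given r_C2 < 11/3: keep 5/3

5/3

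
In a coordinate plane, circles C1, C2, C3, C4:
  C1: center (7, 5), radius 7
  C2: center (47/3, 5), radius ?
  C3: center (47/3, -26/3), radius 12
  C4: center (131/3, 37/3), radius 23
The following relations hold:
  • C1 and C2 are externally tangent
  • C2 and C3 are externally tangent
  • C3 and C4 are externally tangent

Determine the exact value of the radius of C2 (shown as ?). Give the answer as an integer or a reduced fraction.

5/3

1. [ext C1·C2]  r_C2² + 14r_C2 − 235/9 = 0  ⇒  r_C2 = 5/3 (r>0 drops 1)
2. [ext C2·C3]  r_C2² + 24r_C2 − 385/9 = 0  ⇒  r_C2 = 5/3 (r>0 drops 1)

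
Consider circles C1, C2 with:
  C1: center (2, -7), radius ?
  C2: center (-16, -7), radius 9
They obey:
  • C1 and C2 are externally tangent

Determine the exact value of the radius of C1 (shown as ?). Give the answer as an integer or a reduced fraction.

1. [ext C1·C2]  r_C1² + 18r_C1 − 243 = 0  ⇒  r_C1 = 9 (r>0 drops 1)

9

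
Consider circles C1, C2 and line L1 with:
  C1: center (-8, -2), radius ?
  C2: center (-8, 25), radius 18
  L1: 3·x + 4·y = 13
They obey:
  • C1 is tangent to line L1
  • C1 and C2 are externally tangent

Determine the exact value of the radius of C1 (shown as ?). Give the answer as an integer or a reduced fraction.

1. [C1‖L1]  r_C1² − 81 = 0  ⇒  r_C1 = 9 (r>0 drops 1)
2. [ext C1·C2]  r_C1² + 36r_C1 − 405 = 0  ⇒  r_C1 = 9 (r>0 drops 1)

9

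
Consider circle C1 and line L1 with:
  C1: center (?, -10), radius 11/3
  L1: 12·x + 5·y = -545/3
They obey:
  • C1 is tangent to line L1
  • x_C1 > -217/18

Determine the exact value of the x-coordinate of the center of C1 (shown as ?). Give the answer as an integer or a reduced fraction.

-7

1. [C1‖L1]  x_C1² + (395/18)x_C1 + 1883/18 = 0  ⇒  x_C1 = -269/18 or -7
2. given x_C1 > -217/18: keep -7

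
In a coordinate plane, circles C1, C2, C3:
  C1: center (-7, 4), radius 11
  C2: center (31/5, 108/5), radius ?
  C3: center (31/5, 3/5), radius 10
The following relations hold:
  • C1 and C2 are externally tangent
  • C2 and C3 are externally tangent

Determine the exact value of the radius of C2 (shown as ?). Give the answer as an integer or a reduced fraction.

1. [ext C1·C2]  r_C2² + 22r_C2 − 363 = 0  ⇒  r_C2 = 11 (r>0 drops 1)
2. [ext C2·C3]  r_C2² + 20r_C2 − 341 = 0  ⇒  r_C2 = 11 (r>0 drops 1)

11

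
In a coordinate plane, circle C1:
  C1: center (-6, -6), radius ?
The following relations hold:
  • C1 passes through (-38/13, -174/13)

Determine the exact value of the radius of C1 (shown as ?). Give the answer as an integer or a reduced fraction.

8

1. [C1∋P]  r_C1² − 64 = 0  ⇒  r_C1 = 8 (r>0 drops 1)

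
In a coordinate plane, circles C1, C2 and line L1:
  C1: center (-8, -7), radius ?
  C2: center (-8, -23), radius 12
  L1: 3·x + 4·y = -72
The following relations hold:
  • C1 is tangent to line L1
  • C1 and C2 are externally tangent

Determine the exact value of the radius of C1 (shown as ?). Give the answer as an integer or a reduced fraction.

4

1. [C1‖L1]  r_C1² − 16 = 0  ⇒  r_C1 = 4 (r>0 drops 1)
2. [ext C1·C2]  r_C1² + 24r_C1 − 112 = 0  ⇒  r_C1 = 4 (r>0 drops 1)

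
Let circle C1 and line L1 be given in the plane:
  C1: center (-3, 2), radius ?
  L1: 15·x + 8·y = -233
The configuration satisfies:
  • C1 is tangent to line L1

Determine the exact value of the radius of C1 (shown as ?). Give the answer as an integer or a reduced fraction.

1. [C1‖L1]  r_C1² − 144 = 0  ⇒  r_C1 = 12 (r>0 drops 1)

12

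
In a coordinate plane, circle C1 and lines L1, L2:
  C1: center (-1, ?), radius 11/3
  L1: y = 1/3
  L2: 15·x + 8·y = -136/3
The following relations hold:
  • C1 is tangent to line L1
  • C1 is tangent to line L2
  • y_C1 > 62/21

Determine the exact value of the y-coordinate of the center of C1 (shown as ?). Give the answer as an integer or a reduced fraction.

1. [C1‖L1]  y_C1² − (2/3)y_C1 − 40/3 = 0  ⇒  y_C1 = -10/3 or 4
2. [C1‖L2]  y_C1² + (91/12)y_C1 − 139/3 = 0  ⇒  y_C1 = -139/12 or 4

4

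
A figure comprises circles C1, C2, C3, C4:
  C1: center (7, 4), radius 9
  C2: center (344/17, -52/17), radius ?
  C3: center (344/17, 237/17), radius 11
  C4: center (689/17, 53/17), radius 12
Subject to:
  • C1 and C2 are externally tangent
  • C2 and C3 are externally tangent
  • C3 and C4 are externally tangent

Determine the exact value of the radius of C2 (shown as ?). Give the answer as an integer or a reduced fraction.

6

1. [ext C1·C2]  r_C2² + 18r_C2 − 144 = 0  ⇒  r_C2 = 6 (r>0 drops 1)
2. [ext C2·C3]  r_C2² + 22r_C2 − 168 = 0  ⇒  r_C2 = 6 (r>0 drops 1)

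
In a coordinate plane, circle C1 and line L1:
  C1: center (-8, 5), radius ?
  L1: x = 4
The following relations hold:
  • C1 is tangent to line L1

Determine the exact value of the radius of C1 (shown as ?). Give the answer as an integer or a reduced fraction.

12

1. [C1‖L1]  r_C1² − 144 = 0  ⇒  r_C1 = 12 (r>0 drops 1)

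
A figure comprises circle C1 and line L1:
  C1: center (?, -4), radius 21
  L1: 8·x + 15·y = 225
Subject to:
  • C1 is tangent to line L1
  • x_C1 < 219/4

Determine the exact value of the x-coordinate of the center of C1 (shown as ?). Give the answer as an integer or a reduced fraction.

1. [C1‖L1]  x_C1² − (285/4)x_C1 − 2889/4 = 0  ⇒  x_C1 = -9 or 321/4
2. given x_C1 < 219/4: keep -9

-9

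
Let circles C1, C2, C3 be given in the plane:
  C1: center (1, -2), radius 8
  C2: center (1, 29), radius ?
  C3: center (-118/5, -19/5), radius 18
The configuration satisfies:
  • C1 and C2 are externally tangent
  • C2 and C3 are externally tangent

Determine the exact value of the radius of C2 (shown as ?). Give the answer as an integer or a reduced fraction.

1. [ext C1·C2]  r_C2² + 16r_C2 − 897 = 0  ⇒  r_C2 = 23 (r>0 drops 1)
2. [ext C2·C3]  r_C2² + 36r_C2 − 1357 = 0  ⇒  r_C2 = 23 (r>0 drops 1)

23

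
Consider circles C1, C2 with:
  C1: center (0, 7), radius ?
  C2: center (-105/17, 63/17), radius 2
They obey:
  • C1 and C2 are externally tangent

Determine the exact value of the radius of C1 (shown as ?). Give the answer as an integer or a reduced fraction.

1. [ext C1·C2]  r_C1² + 4r_C1 − 45 = 0  ⇒  r_C1 = 5 (r>0 drops 1)

5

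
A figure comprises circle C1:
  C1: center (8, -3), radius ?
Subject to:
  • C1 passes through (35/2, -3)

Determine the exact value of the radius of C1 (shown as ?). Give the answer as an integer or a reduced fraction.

19/2

1. [C1∋P]  r_C1² − 361/4 = 0  ⇒  r_C1 = 19/2 (r>0 drops 1)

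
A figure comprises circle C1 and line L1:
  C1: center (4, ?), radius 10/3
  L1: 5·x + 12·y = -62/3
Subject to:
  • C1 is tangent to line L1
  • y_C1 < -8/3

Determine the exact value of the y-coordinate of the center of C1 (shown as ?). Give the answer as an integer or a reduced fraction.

1. [C1‖L1]  y_C1² + (61/9)y_C1 − 14/9 = 0  ⇒  y_C1 = -7 or 2/9
2. given y_C1 < -8/3: keep -7

-7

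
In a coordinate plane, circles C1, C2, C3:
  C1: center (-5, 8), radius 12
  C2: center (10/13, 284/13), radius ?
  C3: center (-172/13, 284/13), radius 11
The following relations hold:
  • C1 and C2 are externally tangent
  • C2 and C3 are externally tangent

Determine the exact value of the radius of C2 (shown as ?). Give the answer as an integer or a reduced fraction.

3

1. [ext C1·C2]  r_C2² + 24r_C2 − 81 = 0  ⇒  r_C2 = 3 (r>0 drops 1)
2. [ext C2·C3]  r_C2² + 22r_C2 − 75 = 0  ⇒  r_C2 = 3 (r>0 drops 1)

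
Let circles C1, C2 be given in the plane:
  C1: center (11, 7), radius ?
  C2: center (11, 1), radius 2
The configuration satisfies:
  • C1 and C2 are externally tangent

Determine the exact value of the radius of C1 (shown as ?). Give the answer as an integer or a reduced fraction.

4

1. [ext C1·C2]  r_C1² + 4r_C1 − 32 = 0  ⇒  r_C1 = 4 (r>0 drops 1)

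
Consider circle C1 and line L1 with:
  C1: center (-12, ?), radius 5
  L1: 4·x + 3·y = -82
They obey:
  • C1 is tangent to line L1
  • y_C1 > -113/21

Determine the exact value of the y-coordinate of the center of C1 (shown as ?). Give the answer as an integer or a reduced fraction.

-3

1. [C1‖L1]  y_C1² + (68/3)y_C1 + 59 = 0  ⇒  y_C1 = -59/3 or -3
2. given y_C1 > -113/21: keep -3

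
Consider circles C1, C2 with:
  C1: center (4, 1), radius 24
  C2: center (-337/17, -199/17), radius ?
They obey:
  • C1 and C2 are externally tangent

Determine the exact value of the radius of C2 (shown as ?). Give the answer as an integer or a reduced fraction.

3

1. [ext C1·C2]  r_C2² + 48r_C2 − 153 = 0  ⇒  r_C2 = 3 (r>0 drops 1)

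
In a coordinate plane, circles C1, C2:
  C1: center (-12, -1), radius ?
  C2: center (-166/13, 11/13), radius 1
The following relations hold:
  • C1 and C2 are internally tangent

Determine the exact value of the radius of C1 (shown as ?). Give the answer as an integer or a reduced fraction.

1. [int C1,C2]  r_C1² − 2r_C1 − 3 = 0  ⇒  r_C1 = 3 (r>0 drops 1)

3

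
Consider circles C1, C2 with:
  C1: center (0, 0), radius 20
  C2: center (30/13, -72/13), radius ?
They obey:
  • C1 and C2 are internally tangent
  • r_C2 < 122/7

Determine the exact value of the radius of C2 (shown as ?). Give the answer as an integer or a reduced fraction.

14

1. [int C1,C2]  r_C2² − 40r_C2 + 364 = 0  ⇒  r_C2 = 14 or 26
2. given r_C2 < 122/7: keep 14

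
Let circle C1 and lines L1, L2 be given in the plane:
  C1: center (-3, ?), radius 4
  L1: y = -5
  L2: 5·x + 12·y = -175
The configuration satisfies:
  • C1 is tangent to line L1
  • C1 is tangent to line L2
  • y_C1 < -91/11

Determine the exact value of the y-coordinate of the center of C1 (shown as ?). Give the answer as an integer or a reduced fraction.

1. [C1‖L1]  y_C1² + 10y_C1 + 9 = 0  ⇒  y_C1 = -9 or -1
2. [C1‖L2]  y_C1² + (80/3)y_C1 + 159 = 0  ⇒  y_C1 = -53/3 or -9

-9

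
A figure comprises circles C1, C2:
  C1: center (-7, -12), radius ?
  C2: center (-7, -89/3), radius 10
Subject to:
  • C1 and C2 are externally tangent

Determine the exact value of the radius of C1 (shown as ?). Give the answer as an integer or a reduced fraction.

1. [ext C1·C2]  r_C1² + 20r_C1 − 1909/9 = 0  ⇒  r_C1 = 23/3 (r>0 drops 1)

23/3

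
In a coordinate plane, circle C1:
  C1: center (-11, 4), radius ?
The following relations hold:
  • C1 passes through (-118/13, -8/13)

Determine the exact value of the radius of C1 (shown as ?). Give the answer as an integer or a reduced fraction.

1. [C1∋P]  r_C1² − 25 = 0  ⇒  r_C1 = 5 (r>0 drops 1)

5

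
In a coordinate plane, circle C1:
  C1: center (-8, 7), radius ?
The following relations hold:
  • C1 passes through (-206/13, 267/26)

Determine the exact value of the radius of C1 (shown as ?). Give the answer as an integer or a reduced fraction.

1. [C1∋P]  r_C1² − 289/4 = 0  ⇒  r_C1 = 17/2 (r>0 drops 1)

17/2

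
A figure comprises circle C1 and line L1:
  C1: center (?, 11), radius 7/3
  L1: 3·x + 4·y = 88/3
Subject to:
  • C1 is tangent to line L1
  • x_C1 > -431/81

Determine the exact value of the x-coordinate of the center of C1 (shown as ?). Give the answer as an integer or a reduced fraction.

1. [C1‖L1]  x_C1² + (88/9)x_C1 + 79/9 = 0  ⇒  x_C1 = -79/9 or -1
2. given x_C1 > -431/81: keep -1

-1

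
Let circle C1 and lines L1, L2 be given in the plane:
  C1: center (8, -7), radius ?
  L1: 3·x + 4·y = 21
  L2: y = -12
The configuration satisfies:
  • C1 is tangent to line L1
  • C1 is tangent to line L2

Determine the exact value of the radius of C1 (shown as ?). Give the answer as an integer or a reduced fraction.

5

1. [C1‖L1]  r_C1² − 25 = 0  ⇒  r_C1 = 5 (r>0 drops 1)
2. [C1‖L2]  r_C1² − 25 = 0  ⇒  r_C1 = 5 (r>0 drops 1)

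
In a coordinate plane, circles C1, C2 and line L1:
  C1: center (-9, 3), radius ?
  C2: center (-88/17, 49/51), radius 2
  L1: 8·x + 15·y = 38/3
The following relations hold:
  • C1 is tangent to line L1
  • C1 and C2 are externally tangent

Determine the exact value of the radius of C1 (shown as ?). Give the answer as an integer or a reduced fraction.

7/3

1. [C1‖L1]  r_C1² − 49/9 = 0  ⇒  r_C1 = 7/3 (r>0 drops 1)
2. [ext C1·C2]  r_C1² + 4r_C1 − 133/9 = 0  ⇒  r_C1 = 7/3 (r>0 drops 1)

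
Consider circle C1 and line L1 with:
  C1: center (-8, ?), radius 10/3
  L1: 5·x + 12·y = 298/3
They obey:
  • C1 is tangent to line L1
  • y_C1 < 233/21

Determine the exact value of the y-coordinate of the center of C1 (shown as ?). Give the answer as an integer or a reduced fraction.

1. [C1‖L1]  y_C1² − (209/9)y_C1 + 1096/9 = 0  ⇒  y_C1 = 8 or 137/9
2. given y_C1 < 233/21: keep 8

8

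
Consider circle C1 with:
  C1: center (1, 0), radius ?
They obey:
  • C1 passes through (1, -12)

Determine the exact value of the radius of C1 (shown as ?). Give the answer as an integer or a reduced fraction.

1. [C1∋P]  r_C1² − 144 = 0  ⇒  r_C1 = 12 (r>0 drops 1)

12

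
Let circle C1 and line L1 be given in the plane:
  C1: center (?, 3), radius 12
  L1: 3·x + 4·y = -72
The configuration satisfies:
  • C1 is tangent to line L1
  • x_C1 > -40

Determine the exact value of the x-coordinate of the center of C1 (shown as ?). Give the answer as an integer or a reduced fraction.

-8

1. [C1‖L1]  x_C1² + 56x_C1 + 384 = 0  ⇒  x_C1 = -48 or -8
2. given x_C1 > -40: keep -8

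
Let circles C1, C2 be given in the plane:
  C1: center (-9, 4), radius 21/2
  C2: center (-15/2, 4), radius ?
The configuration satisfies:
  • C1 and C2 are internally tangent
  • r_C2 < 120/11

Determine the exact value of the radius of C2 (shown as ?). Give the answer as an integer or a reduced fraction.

9

1. [int C1,C2]  r_C2² − 21r_C2 + 108 = 0  ⇒  r_C2 = 9 or 12
2. given r_C2 < 120/11: keep 9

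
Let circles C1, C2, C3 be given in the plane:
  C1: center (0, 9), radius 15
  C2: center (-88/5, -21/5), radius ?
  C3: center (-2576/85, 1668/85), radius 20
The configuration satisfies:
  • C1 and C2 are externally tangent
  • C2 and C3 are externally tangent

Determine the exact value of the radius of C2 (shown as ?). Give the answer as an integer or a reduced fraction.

1. [ext C1·C2]  r_C2² + 30r_C2 − 259 = 0  ⇒  r_C2 = 7 (r>0 drops 1)
2. [ext C2·C3]  r_C2² + 40r_C2 − 329 = 0  ⇒  r_C2 = 7 (r>0 drops 1)

7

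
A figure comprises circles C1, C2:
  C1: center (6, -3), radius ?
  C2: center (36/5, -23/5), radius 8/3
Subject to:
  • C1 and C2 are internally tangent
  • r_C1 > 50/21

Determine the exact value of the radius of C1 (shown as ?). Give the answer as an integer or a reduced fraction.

14/3

1. [int C1,C2]  r_C1² − (16/3)r_C1 + 28/9 = 0  ⇒  r_C1 = 2/3 or 14/3
2. given r_C1 > 50/21: keep 14/3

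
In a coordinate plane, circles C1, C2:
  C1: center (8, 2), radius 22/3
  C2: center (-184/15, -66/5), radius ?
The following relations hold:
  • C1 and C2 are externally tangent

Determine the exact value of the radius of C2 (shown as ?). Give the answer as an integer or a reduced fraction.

1. [ext C1·C2]  r_C2² + (44/3)r_C2 − 588 = 0  ⇒  r_C2 = 18 (r>0 drops 1)

18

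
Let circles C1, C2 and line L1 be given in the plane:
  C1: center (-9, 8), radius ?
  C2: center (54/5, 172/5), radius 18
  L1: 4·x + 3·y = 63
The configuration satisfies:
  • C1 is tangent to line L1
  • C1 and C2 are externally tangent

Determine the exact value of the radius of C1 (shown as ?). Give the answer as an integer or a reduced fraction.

15

1. [C1‖L1]  r_C1² − 225 = 0  ⇒  r_C1 = 15 (r>0 drops 1)
2. [ext C1·C2]  r_C1² + 36r_C1 − 765 = 0  ⇒  r_C1 = 15 (r>0 drops 1)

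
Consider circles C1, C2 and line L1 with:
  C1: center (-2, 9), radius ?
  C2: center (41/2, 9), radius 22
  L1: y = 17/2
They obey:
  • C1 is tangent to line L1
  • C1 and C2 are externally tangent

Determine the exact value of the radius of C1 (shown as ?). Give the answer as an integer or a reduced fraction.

1. [C1‖L1]  r_C1² − 1/4 = 0  ⇒  r_C1 = 1/2 (r>0 drops 1)
2. [ext C1·C2]  r_C1² + 44r_C1 − 89/4 = 0  ⇒  r_C1 = 1/2 (r>0 drops 1)

1/2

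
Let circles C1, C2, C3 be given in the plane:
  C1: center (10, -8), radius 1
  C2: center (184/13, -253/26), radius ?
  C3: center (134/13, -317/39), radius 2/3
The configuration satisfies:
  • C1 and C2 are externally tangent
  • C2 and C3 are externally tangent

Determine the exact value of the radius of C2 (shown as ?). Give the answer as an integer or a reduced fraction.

7/2

1. [ext C1·C2]  r_C2² + 2r_C2 − 77/4 = 0  ⇒  r_C2 = 7/2 (r>0 drops 1)
2. [ext C2·C3]  r_C2² + (4/3)r_C2 − 203/12 = 0  ⇒  r_C2 = 7/2 (r>0 drops 1)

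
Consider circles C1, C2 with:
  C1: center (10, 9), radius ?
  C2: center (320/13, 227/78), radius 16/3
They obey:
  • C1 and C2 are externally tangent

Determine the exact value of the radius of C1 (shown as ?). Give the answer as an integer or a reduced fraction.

1. [ext C1·C2]  r_C1² + (32/3)r_C1 − 889/4 = 0  ⇒  r_C1 = 21/2 (r>0 drops 1)

21/2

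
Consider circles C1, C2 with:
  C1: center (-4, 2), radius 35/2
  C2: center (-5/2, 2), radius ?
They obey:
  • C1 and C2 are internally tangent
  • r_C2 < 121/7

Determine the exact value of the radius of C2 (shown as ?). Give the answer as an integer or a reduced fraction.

16

1. [int C1,C2]  r_C2² − 35r_C2 + 304 = 0  ⇒  r_C2 = 16 or 19
2. given r_C2 < 121/7: keep 16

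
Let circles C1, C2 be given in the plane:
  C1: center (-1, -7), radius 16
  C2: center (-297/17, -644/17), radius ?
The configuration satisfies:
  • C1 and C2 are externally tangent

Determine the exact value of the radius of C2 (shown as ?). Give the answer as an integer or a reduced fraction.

1. [ext C1·C2]  r_C2² + 32r_C2 − 969 = 0  ⇒  r_C2 = 19 (r>0 drops 1)

19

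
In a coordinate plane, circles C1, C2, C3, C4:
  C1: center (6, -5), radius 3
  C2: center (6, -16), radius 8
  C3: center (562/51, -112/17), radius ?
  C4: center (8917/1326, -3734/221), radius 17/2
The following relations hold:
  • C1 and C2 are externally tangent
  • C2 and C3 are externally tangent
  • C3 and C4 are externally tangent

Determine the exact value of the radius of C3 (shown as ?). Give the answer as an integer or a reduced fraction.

1. [ext C2·C3]  r_C3² + 16r_C3 − 448/9 = 0  ⇒  r_C3 = 8/3 (r>0 drops 1)
2. [ext C3·C4]  r_C3² + 17r_C3 − 472/9 = 0  ⇒  r_C3 = 8/3 (r>0 drops 1)

8/3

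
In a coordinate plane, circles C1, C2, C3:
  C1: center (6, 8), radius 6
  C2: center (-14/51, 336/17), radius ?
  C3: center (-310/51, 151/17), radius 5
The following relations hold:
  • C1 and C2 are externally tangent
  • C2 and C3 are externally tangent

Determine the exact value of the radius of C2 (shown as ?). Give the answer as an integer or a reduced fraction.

22/3

1. [ext C1·C2]  r_C2² + 12r_C2 − 1276/9 = 0  ⇒  r_C2 = 22/3 (r>0 drops 1)
2. [ext C2·C3]  r_C2² + 10r_C2 − 1144/9 = 0  ⇒  r_C2 = 22/3 (r>0 drops 1)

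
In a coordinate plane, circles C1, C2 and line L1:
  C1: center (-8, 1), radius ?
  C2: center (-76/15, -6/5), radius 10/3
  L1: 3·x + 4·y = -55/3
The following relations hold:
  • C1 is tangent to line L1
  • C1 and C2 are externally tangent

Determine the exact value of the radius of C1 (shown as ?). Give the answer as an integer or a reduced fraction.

1. [C1‖L1]  r_C1² − 1/9 = 0  ⇒  r_C1 = 1/3 (r>0 drops 1)
2. [ext C1·C2]  r_C1² + (20/3)r_C1 − 7/3 = 0  ⇒  r_C1 = 1/3 (r>0 drops 1)

1/3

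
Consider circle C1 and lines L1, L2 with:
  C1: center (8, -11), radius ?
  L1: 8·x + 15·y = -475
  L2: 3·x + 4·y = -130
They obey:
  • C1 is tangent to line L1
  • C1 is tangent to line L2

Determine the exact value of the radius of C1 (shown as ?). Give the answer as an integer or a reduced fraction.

22

1. [C1‖L1]  r_C1² − 484 = 0  ⇒  r_C1 = 22 (r>0 drops 1)
2. [C1‖L2]  r_C1² − 484 = 0  ⇒  r_C1 = 22 (r>0 drops 1)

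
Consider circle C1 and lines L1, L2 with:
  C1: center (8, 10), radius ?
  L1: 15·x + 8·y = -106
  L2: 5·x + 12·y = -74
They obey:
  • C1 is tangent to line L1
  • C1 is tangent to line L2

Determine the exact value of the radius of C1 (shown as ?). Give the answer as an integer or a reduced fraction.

18

1. [C1‖L1]  r_C1² − 324 = 0  ⇒  r_C1 = 18 (r>0 drops 1)
2. [C1‖L2]  r_C1² − 324 = 0  ⇒  r_C1 = 18 (r>0 drops 1)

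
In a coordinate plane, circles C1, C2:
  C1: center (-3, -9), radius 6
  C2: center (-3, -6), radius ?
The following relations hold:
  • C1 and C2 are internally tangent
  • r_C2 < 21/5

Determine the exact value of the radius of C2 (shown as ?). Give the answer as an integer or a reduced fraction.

1. [int C1,C2]  r_C2² − 12r_C2 + 27 = 0  ⇒  r_C2 = 3 or 9
2. given r_C2 < 21/5: keep 3

3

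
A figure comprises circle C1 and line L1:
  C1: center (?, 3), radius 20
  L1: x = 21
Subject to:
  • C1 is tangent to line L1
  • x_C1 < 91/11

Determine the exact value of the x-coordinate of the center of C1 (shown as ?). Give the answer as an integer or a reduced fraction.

1

1. [C1‖L1]  x_C1² − 42x_C1 + 41 = 0  ⇒  x_C1 = 1 or 41
2. given x_C1 < 91/11: keep 1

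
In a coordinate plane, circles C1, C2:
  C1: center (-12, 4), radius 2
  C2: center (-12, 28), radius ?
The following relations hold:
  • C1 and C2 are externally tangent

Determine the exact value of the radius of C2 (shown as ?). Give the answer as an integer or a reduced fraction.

1. [ext C1·C2]  r_C2² + 4r_C2 − 572 = 0  ⇒  r_C2 = 22 (r>0 drops 1)

22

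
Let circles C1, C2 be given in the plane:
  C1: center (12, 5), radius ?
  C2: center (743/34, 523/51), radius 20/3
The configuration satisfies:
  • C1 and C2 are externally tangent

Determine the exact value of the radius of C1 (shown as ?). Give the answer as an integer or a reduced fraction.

9/2

1. [ext C1·C2]  r_C1² + (40/3)r_C1 − 321/4 = 0  ⇒  r_C1 = 9/2 (r>0 drops 1)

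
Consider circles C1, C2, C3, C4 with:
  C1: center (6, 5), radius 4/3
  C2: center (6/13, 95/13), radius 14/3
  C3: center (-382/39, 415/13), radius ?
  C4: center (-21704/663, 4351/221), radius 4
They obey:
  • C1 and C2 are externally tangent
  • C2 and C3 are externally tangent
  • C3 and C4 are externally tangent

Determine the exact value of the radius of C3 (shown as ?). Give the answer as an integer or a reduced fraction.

22

1. [ext C2·C3]  r_C3² + (28/3)r_C3 − 2068/3 = 0  ⇒  r_C3 = 22 (r>0 drops 1)
2. [ext C3·C4]  r_C3² + 8r_C3 − 660 = 0  ⇒  r_C3 = 22 (r>0 drops 1)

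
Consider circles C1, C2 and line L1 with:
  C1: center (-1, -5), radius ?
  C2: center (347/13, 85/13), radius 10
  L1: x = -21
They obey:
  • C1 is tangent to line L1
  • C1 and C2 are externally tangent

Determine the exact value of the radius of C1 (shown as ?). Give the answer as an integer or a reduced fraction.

1. [C1‖L1]  r_C1² − 400 = 0  ⇒  r_C1 = 20 (r>0 drops 1)
2. [ext C1·C2]  r_C1² + 20r_C1 − 800 = 0  ⇒  r_C1 = 20 (r>0 drops 1)

20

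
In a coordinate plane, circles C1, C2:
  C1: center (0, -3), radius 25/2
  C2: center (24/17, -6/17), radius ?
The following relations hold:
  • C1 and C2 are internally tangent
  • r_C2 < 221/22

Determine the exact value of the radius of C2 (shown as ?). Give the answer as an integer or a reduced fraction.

19/2

1. [int C1,C2]  r_C2² − 25r_C2 + 589/4 = 0  ⇒  r_C2 = 19/2 or 31/2
2. given r_C2 < 221/22: keep 19/2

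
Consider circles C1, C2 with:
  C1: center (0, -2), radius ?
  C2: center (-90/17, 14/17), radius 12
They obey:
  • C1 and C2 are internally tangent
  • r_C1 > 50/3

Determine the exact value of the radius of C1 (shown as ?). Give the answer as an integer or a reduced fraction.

18

1. [int C1,C2]  r_C1² − 24r_C1 + 108 = 0  ⇒  r_C1 = 6 or 18
2. given r_C1 > 50/3: keep 18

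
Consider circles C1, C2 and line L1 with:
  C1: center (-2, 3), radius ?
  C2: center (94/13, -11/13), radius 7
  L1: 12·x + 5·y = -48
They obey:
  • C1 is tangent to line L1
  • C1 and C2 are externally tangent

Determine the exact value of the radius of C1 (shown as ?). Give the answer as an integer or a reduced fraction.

3

1. [C1‖L1]  r_C1² − 9 = 0  ⇒  r_C1 = 3 (r>0 drops 1)
2. [ext C1·C2]  r_C1² + 14r_C1 − 51 = 0  ⇒  r_C1 = 3 (r>0 drops 1)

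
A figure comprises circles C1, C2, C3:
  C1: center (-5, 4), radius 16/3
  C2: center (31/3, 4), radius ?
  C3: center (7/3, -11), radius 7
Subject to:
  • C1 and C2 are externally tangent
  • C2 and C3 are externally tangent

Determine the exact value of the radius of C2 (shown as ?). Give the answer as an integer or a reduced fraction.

1. [ext C1·C2]  r_C2² + (32/3)r_C2 − 620/3 = 0  ⇒  r_C2 = 10 (r>0 drops 1)
2. [ext C2·C3]  r_C2² + 14r_C2 − 240 = 0  ⇒  r_C2 = 10 (r>0 drops 1)

10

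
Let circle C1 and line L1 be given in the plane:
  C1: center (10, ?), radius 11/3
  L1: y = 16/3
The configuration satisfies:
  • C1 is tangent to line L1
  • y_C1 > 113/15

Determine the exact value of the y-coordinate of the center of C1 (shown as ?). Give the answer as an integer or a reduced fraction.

1. [C1‖L1]  y_C1² − (32/3)y_C1 + 15 = 0  ⇒  y_C1 = 5/3 or 9
2. given y_C1 > 113/15: keep 9

9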